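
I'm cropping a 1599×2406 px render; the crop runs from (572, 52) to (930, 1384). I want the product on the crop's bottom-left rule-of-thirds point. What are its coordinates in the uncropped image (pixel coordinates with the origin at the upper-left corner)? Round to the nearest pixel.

Crop width = 930 − 572 = 358 px; one third is 119.33 px.
Crop height = 1384 − 52 = 1332 px; one third is 444.00 px.
The bottom-left point is one-third across and two-thirds down within the crop:
x = 572 + 1 × 119.33 ≈ 691; y = 52 + 2 × 444.00 ≈ 940.

x = 691 px, y = 940 px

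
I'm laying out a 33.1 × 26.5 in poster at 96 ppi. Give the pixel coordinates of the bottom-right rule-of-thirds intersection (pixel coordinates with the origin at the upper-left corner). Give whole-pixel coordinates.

In pixels the canvas is 33.1 × 96 = 3177.6 wide and 26.5 × 96 = 2544 tall.
The bottom-right point is two-thirds across and two-thirds down:
x = 2 × 3177.6/3 ≈ 2118; y = 2 × 2544/3 ≈ 1696.

(2118, 1696)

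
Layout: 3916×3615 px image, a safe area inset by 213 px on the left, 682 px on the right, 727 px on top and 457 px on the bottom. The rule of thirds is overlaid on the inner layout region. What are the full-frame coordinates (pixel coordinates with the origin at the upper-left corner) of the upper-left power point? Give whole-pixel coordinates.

Content width = 3916 − 213 − 682 = 3021 px; content height = 3615 − 727 − 457 = 2431 px.
Upper-left is one-third across and one-third down within the inner layout region.
x = 213 + 1 × 3021/3 = 213 + 1007.00 ≈ 1220
y = 727 + 1 × 2431/3 = 727 + 810.33 ≈ 1537

(1220, 1537)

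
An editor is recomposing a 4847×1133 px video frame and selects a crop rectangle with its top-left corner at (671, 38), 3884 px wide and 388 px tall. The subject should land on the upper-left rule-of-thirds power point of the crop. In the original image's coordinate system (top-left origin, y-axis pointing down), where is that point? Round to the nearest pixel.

One third of the crop width 3884 is 1294.67 px.
One third of the crop height 388 is 129.33 px.
The upper-left point is one-third across and one-third down within the crop:
x = 671 + 1 × 1294.67 ≈ 1966; y = 38 + 1 × 129.33 ≈ 167.

x = 1966 px, y = 167 px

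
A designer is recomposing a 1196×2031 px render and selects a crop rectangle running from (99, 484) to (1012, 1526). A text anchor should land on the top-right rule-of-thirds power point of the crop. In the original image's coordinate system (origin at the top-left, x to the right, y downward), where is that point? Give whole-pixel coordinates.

Crop width = 1012 − 99 = 913 px; one third is 304.33 px.
Crop height = 1526 − 484 = 1042 px; one third is 347.33 px.
The top-right point is two-thirds across and one-third down within the crop:
x = 99 + 2 × 304.33 ≈ 708; y = 484 + 1 × 347.33 ≈ 831.

x = 708 px, y = 831 px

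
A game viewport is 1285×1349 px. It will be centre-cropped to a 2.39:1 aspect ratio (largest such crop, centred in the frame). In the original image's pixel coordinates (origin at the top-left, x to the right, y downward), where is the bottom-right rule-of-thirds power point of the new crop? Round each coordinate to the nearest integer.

1285/1349 < 2.39/1, so the 2.39:1 crop keeps the full width 1285 and trims height to 1285 × 1/2.39 = 537.66 px.
Top offset = (1349 − 537.66)/2 = 405.67 px; left offset = 0.
Bottom-right is two-thirds across and two-thirds down within the crop:
x = 0.00 + 2 × 1285.00/3 ≈ 857; y = 405.67 + 2 × 537.66/3 ≈ 764.

(857, 764)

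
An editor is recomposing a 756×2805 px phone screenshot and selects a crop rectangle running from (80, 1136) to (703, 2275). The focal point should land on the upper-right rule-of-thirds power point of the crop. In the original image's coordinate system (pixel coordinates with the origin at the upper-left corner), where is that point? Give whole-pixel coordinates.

Crop width = 703 − 80 = 623 px; one third is 207.67 px.
Crop height = 2275 − 1136 = 1139 px; one third is 379.67 px.
The upper-right point is two-thirds across and one-third down within the crop:
x = 80 + 2 × 207.67 ≈ 495; y = 1136 + 1 × 379.67 ≈ 1516.

x = 495 px, y = 1516 px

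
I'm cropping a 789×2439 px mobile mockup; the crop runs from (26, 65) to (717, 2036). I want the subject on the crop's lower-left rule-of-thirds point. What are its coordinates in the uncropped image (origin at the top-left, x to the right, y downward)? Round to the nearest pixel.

Crop width = 717 − 26 = 691 px; one third is 230.33 px.
Crop height = 2036 − 65 = 1971 px; one third is 657.00 px.
The lower-left point is one-third across and two-thirds down within the crop:
x = 26 + 1 × 230.33 ≈ 256; y = 65 + 2 × 657.00 ≈ 1379.

(256, 1379)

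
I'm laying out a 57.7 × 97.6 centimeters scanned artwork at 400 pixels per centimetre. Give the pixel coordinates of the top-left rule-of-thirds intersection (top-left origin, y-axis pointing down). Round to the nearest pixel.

x = 7693 px, y = 13013 px

In pixels the canvas is 57.7 × 400 = 23080 wide and 97.6 × 400 = 39040 tall.
The top-left point is one-third across and one-third down:
x = 1 × 23080/3 ≈ 7693; y = 1 × 39040/3 ≈ 13013.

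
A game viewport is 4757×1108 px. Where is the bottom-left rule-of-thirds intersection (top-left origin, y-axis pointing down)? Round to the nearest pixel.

x = 1586 px, y = 739 px

The bottom-left point sits one-third of the way across and two-thirds of the way down.
x = 1 × 4757/3 ≈ 1586; y = 2 × 1108/3 ≈ 739.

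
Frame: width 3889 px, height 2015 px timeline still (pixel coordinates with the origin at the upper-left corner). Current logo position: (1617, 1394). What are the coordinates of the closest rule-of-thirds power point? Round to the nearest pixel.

Third lines: x ∈ {1296, 2593}, y ∈ {672, 1343}.
1617 is closer to x = 1296; 1394 is closer to y = 1343.
So the nearest intersection is the lower-left power point.

(1296, 1343)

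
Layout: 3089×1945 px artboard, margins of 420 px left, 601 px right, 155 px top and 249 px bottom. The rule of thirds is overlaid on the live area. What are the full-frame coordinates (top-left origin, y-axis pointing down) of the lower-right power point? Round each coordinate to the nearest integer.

Content width = 3089 − 420 − 601 = 2068 px; content height = 1945 − 155 − 249 = 1541 px.
Lower-right is two-thirds across and two-thirds down within the live area.
x = 420 + 2 × 2068/3 = 420 + 1378.67 ≈ 1799
y = 155 + 2 × 1541/3 = 155 + 1027.33 ≈ 1182

(1799, 1182)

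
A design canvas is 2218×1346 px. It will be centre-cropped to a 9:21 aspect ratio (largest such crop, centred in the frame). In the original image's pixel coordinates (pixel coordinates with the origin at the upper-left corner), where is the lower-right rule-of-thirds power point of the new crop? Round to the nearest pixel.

x = 1205 px, y = 897 px

2218/1346 > 9/21, so the 9:21 crop keeps the full height 1346 and trims width to 1346 × 9/21 = 576.86 px.
Left offset = (2218 − 576.86)/2 = 820.57 px; top offset = 0.
Lower-right is two-thirds across and two-thirds down within the crop:
x = 820.57 + 2 × 576.86/3 ≈ 1205; y = 0.00 + 2 × 1346.00/3 ≈ 897.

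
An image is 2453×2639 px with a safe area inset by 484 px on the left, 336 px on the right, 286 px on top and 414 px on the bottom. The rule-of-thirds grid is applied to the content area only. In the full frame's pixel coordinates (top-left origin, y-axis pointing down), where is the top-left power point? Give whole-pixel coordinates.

Content width = 2453 − 484 − 336 = 1633 px; content height = 2639 − 286 − 414 = 1939 px.
Top-left is one-third across and one-third down within the content area.
x = 484 + 1 × 1633/3 = 484 + 544.33 ≈ 1028
y = 286 + 1 × 1939/3 = 286 + 646.33 ≈ 932

(1028, 932)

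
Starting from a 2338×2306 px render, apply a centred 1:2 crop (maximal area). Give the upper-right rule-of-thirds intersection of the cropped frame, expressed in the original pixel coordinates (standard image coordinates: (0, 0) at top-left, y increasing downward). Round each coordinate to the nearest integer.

x = 1361 px, y = 769 px

2338/2306 > 1/2, so the 1:2 crop keeps the full height 2306 and trims width to 2306 × 1/2 = 1153.00 px.
Left offset = (2338 − 1153.00)/2 = 592.50 px; top offset = 0.
Upper-right is two-thirds across and one-third down within the crop:
x = 592.50 + 2 × 1153.00/3 ≈ 1361; y = 0.00 + 1 × 2306.00/3 ≈ 769.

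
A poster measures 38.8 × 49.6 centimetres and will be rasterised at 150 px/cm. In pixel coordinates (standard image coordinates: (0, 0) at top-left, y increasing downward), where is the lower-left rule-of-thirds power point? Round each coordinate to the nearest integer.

(1940, 4960)

In pixels the canvas is 38.8 × 150 = 5820 wide and 49.6 × 150 = 7440 tall.
The lower-left point is one-third across and two-thirds down:
x = 1 × 5820/3 ≈ 1940; y = 2 × 7440/3 ≈ 4960.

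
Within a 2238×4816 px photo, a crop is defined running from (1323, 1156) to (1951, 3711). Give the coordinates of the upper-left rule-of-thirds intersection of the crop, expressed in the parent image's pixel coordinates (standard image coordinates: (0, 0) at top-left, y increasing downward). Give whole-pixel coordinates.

Crop width = 1951 − 1323 = 628 px; one third is 209.33 px.
Crop height = 3711 − 1156 = 2555 px; one third is 851.67 px.
The upper-left point is one-third across and one-third down within the crop:
x = 1323 + 1 × 209.33 ≈ 1532; y = 1156 + 1 × 851.67 ≈ 2008.

x = 1532 px, y = 2008 px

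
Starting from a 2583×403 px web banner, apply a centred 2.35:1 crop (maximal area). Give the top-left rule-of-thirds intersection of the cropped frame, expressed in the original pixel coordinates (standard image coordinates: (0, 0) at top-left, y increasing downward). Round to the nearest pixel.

2583/403 > 2.35/1, so the 2.35:1 crop keeps the full height 403 and trims width to 403 × 2.35/1 = 947.05 px.
Left offset = (2583 − 947.05)/2 = 817.97 px; top offset = 0.
Top-left is one-third across and one-third down within the crop:
x = 817.97 + 1 × 947.05/3 ≈ 1134; y = 0.00 + 1 × 403.00/3 ≈ 134.

(1134, 134)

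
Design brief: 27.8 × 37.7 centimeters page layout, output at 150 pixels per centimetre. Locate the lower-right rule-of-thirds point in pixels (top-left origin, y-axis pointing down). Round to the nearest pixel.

x = 2780 px, y = 3770 px

In pixels the canvas is 27.8 × 150 = 4170 wide and 37.7 × 150 = 5655 tall.
The lower-right point is two-thirds across and two-thirds down:
x = 2 × 4170/3 ≈ 2780; y = 2 × 5655/3 ≈ 3770.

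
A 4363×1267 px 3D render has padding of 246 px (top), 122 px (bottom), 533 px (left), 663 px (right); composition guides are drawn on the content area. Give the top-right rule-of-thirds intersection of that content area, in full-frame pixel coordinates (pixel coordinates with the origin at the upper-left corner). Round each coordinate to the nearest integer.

x = 2644 px, y = 546 px

Content width = 4363 − 533 − 663 = 3167 px; content height = 1267 − 246 − 122 = 899 px.
Top-right is two-thirds across and one-third down within the content area.
x = 533 + 2 × 3167/3 = 533 + 2111.33 ≈ 2644
y = 246 + 1 × 899/3 = 246 + 299.67 ≈ 546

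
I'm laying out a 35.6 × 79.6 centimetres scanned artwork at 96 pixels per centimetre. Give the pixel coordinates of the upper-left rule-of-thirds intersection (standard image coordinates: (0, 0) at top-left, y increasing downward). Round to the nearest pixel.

(1139, 2547)

In pixels the canvas is 35.6 × 96 = 3417.6 wide and 79.6 × 96 = 7641.6 tall.
The upper-left point is one-third across and one-third down:
x = 1 × 3417.6/3 ≈ 1139; y = 1 × 7641.6/3 ≈ 2547.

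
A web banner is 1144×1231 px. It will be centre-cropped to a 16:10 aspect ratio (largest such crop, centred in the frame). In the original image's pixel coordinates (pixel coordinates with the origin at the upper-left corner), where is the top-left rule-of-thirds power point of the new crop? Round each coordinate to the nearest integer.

1144/1231 < 16/10, so the 16:10 crop keeps the full width 1144 and trims height to 1144 × 10/16 = 715.00 px.
Top offset = (1231 − 715.00)/2 = 258.00 px; left offset = 0.
Top-left is one-third across and one-third down within the crop:
x = 0.00 + 1 × 1144.00/3 ≈ 381; y = 258.00 + 1 × 715.00/3 ≈ 496.

x = 381 px, y = 496 px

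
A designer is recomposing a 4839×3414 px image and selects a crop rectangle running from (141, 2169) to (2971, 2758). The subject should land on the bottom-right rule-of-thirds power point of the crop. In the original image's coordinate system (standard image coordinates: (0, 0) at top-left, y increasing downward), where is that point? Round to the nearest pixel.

Crop width = 2971 − 141 = 2830 px; one third is 943.33 px.
Crop height = 2758 − 2169 = 589 px; one third is 196.33 px.
The bottom-right point is two-thirds across and two-thirds down within the crop:
x = 141 + 2 × 943.33 ≈ 2028; y = 2169 + 2 × 196.33 ≈ 2562.

(2028, 2562)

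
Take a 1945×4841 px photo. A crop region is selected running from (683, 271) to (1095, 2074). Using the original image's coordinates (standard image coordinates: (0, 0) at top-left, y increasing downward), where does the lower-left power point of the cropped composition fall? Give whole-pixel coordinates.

(820, 1473)

Crop width = 1095 − 683 = 412 px; one third is 137.33 px.
Crop height = 2074 − 271 = 1803 px; one third is 601.00 px.
The lower-left point is one-third across and two-thirds down within the crop:
x = 683 + 1 × 137.33 ≈ 820; y = 271 + 2 × 601.00 ≈ 1473.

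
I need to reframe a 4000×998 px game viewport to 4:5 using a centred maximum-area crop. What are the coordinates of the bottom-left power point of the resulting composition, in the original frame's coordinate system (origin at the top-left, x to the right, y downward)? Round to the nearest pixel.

4000/998 > 4/5, so the 4:5 crop keeps the full height 998 and trims width to 998 × 4/5 = 798.40 px.
Left offset = (4000 − 798.40)/2 = 1600.80 px; top offset = 0.
Bottom-left is one-third across and two-thirds down within the crop:
x = 1600.80 + 1 × 798.40/3 ≈ 1867; y = 0.00 + 2 × 998.00/3 ≈ 665.

x = 1867 px, y = 665 px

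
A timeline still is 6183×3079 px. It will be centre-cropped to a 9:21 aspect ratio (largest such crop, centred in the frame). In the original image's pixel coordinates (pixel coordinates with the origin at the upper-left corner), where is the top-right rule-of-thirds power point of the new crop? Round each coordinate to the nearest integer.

6183/3079 > 9/21, so the 9:21 crop keeps the full height 3079 and trims width to 3079 × 9/21 = 1319.57 px.
Left offset = (6183 − 1319.57)/2 = 2431.71 px; top offset = 0.
Top-right is two-thirds across and one-third down within the crop:
x = 2431.71 + 2 × 1319.57/3 ≈ 3311; y = 0.00 + 1 × 3079.00/3 ≈ 1026.

x = 3311 px, y = 1026 px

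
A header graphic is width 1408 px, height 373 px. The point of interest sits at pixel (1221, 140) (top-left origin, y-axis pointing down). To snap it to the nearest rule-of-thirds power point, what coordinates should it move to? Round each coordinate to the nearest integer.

Third lines: x ∈ {469, 939}, y ∈ {124, 249}.
1221 is closer to x = 939; 140 is closer to y = 124.
So the nearest intersection is the upper-right power point.

x = 939 px, y = 124 px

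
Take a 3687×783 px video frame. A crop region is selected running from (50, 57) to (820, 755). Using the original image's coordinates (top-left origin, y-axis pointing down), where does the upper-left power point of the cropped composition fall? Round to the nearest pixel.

Crop width = 820 − 50 = 770 px; one third is 256.67 px.
Crop height = 755 − 57 = 698 px; one third is 232.67 px.
The upper-left point is one-third across and one-third down within the crop:
x = 50 + 1 × 256.67 ≈ 307; y = 57 + 1 × 232.67 ≈ 290.

x = 307 px, y = 290 px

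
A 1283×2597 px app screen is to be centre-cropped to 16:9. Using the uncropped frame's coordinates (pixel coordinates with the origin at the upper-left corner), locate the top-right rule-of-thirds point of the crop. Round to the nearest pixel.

(855, 1178)

1283/2597 < 16/9, so the 16:9 crop keeps the full width 1283 and trims height to 1283 × 9/16 = 721.69 px.
Top offset = (2597 − 721.69)/2 = 937.66 px; left offset = 0.
Top-right is two-thirds across and one-third down within the crop:
x = 0.00 + 2 × 1283.00/3 ≈ 855; y = 937.66 + 1 × 721.69/3 ≈ 1178.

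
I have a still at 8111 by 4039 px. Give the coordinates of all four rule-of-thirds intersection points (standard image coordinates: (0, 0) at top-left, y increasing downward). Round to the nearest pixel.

One third of 8111 is 2703.67; one third of 4039 is 1346.33.
Vertical third lines at x = 2704 and x = 5407; horizontal third lines at y = 1346 and y = 2693.

(2704, 1346), (5407, 1346), (2704, 2693), (5407, 2693)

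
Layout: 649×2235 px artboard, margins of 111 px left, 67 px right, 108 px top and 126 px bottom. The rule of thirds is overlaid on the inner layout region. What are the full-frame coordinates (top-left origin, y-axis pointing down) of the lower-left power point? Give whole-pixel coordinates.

Content width = 649 − 111 − 67 = 471 px; content height = 2235 − 108 − 126 = 2001 px.
Lower-left is one-third across and two-thirds down within the inner layout region.
x = 111 + 1 × 471/3 = 111 + 157.00 ≈ 268
y = 108 + 2 × 2001/3 = 108 + 1334.00 ≈ 1442

x = 268 px, y = 1442 px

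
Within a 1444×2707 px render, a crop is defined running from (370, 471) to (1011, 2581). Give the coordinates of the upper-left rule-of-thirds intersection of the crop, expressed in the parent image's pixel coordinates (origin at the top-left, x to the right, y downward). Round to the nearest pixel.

x = 584 px, y = 1174 px

Crop width = 1011 − 370 = 641 px; one third is 213.67 px.
Crop height = 2581 − 471 = 2110 px; one third is 703.33 px.
The upper-left point is one-third across and one-third down within the crop:
x = 370 + 1 × 213.67 ≈ 584; y = 471 + 1 × 703.33 ≈ 1174.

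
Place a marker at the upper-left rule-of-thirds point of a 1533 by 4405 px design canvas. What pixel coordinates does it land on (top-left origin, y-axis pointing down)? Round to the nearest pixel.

The upper-left point sits one-third of the way across and one-third of the way down.
x = 1 × 1533/3 ≈ 511; y = 1 × 4405/3 ≈ 1468.

(511, 1468)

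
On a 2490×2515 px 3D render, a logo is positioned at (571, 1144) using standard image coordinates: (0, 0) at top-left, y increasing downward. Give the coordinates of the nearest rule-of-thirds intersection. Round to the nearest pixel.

Third lines: x ∈ {830, 1660}, y ∈ {838, 1677}.
571 is closer to x = 830; 1144 is closer to y = 838.
So the nearest intersection is the upper-left power point.

(830, 838)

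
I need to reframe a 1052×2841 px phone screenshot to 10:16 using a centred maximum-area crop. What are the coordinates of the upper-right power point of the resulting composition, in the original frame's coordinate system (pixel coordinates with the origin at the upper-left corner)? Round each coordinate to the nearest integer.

(701, 1140)

1052/2841 < 10/16, so the 10:16 crop keeps the full width 1052 and trims height to 1052 × 16/10 = 1683.20 px.
Top offset = (2841 − 1683.20)/2 = 578.90 px; left offset = 0.
Upper-right is two-thirds across and one-third down within the crop:
x = 0.00 + 2 × 1052.00/3 ≈ 701; y = 578.90 + 1 × 1683.20/3 ≈ 1140.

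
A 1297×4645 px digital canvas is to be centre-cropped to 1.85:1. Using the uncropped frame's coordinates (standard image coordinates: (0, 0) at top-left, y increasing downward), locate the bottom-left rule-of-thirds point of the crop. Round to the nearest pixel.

1297/4645 < 1.85/1, so the 1.85:1 crop keeps the full width 1297 and trims height to 1297 × 1/1.85 = 701.08 px.
Top offset = (4645 − 701.08)/2 = 1971.96 px; left offset = 0.
Bottom-left is one-third across and two-thirds down within the crop:
x = 0.00 + 1 × 1297.00/3 ≈ 432; y = 1971.96 + 2 × 701.08/3 ≈ 2439.

x = 432 px, y = 2439 px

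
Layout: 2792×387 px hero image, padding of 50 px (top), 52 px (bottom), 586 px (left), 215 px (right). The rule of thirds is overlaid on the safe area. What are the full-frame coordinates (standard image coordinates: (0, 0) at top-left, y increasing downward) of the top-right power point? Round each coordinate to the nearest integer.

Content width = 2792 − 586 − 215 = 1991 px; content height = 387 − 50 − 52 = 285 px.
Top-right is two-thirds across and one-third down within the safe area.
x = 586 + 2 × 1991/3 = 586 + 1327.33 ≈ 1913
y = 50 + 1 × 285/3 = 50 + 95.00 ≈ 145

x = 1913 px, y = 145 px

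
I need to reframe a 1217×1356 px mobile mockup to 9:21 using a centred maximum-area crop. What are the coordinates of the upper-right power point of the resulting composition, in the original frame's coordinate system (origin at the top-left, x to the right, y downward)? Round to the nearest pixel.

x = 705 px, y = 452 px

1217/1356 > 9/21, so the 9:21 crop keeps the full height 1356 and trims width to 1356 × 9/21 = 581.14 px.
Left offset = (1217 − 581.14)/2 = 317.93 px; top offset = 0.
Upper-right is two-thirds across and one-third down within the crop:
x = 317.93 + 2 × 581.14/3 ≈ 705; y = 0.00 + 1 × 1356.00/3 ≈ 452.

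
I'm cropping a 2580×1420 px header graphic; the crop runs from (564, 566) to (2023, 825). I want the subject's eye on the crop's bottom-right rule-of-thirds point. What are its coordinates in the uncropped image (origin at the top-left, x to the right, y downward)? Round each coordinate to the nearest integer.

Crop width = 2023 − 564 = 1459 px; one third is 486.33 px.
Crop height = 825 − 566 = 259 px; one third is 86.33 px.
The bottom-right point is two-thirds across and two-thirds down within the crop:
x = 564 + 2 × 486.33 ≈ 1537; y = 566 + 2 × 86.33 ≈ 739.

x = 1537 px, y = 739 px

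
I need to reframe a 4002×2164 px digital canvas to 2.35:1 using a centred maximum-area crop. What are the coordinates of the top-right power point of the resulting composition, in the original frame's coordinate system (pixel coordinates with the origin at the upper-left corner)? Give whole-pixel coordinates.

(2668, 798)

4002/2164 < 2.35/1, so the 2.35:1 crop keeps the full width 4002 and trims height to 4002 × 1/2.35 = 1702.98 px.
Top offset = (2164 − 1702.98)/2 = 230.51 px; left offset = 0.
Top-right is two-thirds across and one-third down within the crop:
x = 0.00 + 2 × 4002.00/3 ≈ 2668; y = 230.51 + 1 × 1702.98/3 ≈ 798.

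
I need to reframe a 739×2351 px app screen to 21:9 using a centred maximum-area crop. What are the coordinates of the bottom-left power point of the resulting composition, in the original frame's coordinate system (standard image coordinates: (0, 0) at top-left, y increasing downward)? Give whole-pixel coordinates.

739/2351 < 21/9, so the 21:9 crop keeps the full width 739 and trims height to 739 × 9/21 = 316.71 px.
Top offset = (2351 − 316.71)/2 = 1017.14 px; left offset = 0.
Bottom-left is one-third across and two-thirds down within the crop:
x = 0.00 + 1 × 739.00/3 ≈ 246; y = 1017.14 + 2 × 316.71/3 ≈ 1228.

x = 246 px, y = 1228 px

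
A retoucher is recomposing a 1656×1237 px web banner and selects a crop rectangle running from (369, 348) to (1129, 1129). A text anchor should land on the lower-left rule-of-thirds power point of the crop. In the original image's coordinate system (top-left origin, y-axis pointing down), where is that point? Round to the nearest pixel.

Crop width = 1129 − 369 = 760 px; one third is 253.33 px.
Crop height = 1129 − 348 = 781 px; one third is 260.33 px.
The lower-left point is one-third across and two-thirds down within the crop:
x = 369 + 1 × 253.33 ≈ 622; y = 348 + 2 × 260.33 ≈ 869.

x = 622 px, y = 869 px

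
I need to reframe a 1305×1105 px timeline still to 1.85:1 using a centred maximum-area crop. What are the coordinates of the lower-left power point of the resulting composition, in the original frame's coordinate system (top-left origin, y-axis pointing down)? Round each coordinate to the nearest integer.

1305/1105 < 1.85/1, so the 1.85:1 crop keeps the full width 1305 and trims height to 1305 × 1/1.85 = 705.41 px.
Top offset = (1105 − 705.41)/2 = 199.80 px; left offset = 0.
Lower-left is one-third across and two-thirds down within the crop:
x = 0.00 + 1 × 1305.00/3 ≈ 435; y = 199.80 + 2 × 705.41/3 ≈ 670.

x = 435 px, y = 670 px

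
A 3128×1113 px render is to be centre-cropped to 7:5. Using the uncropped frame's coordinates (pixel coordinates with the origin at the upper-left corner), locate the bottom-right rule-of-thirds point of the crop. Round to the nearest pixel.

(1824, 742)

3128/1113 > 7/5, so the 7:5 crop keeps the full height 1113 and trims width to 1113 × 7/5 = 1558.20 px.
Left offset = (3128 − 1558.20)/2 = 784.90 px; top offset = 0.
Bottom-right is two-thirds across and two-thirds down within the crop:
x = 784.90 + 2 × 1558.20/3 ≈ 1824; y = 0.00 + 2 × 1113.00/3 ≈ 742.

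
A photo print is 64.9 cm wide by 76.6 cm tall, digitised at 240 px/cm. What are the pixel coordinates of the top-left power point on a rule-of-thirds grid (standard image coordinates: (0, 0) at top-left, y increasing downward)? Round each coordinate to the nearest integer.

x = 5192 px, y = 6128 px

In pixels the canvas is 64.9 × 240 = 15576 wide and 76.6 × 240 = 18384 tall.
The top-left point is one-third across and one-third down:
x = 1 × 15576/3 ≈ 5192; y = 1 × 18384/3 ≈ 6128.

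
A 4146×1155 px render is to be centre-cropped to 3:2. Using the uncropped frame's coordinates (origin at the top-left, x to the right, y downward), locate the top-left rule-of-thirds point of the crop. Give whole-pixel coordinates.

4146/1155 > 3/2, so the 3:2 crop keeps the full height 1155 and trims width to 1155 × 3/2 = 1732.50 px.
Left offset = (4146 − 1732.50)/2 = 1206.75 px; top offset = 0.
Top-left is one-third across and one-third down within the crop:
x = 1206.75 + 1 × 1732.50/3 ≈ 1784; y = 0.00 + 1 × 1155.00/3 ≈ 385.

(1784, 385)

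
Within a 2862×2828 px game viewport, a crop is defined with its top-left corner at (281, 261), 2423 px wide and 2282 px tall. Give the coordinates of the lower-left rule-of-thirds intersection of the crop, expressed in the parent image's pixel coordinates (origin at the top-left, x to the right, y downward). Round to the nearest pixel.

One third of the crop width 2423 is 807.67 px.
One third of the crop height 2282 is 760.67 px.
The lower-left point is one-third across and two-thirds down within the crop:
x = 281 + 1 × 807.67 ≈ 1089; y = 261 + 2 × 760.67 ≈ 1782.

x = 1089 px, y = 1782 px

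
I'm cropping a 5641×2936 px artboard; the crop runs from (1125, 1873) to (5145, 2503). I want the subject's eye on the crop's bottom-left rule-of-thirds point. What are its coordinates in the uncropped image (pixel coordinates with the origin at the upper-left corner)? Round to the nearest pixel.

Crop width = 5145 − 1125 = 4020 px; one third is 1340.00 px.
Crop height = 2503 − 1873 = 630 px; one third is 210.00 px.
The bottom-left point is one-third across and two-thirds down within the crop:
x = 1125 + 1 × 1340.00 ≈ 2465; y = 1873 + 2 × 210.00 ≈ 2293.

(2465, 2293)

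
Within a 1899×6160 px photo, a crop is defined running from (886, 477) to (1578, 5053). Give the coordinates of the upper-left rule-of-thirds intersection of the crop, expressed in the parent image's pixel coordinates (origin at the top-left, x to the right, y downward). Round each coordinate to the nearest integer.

Crop width = 1578 − 886 = 692 px; one third is 230.67 px.
Crop height = 5053 − 477 = 4576 px; one third is 1525.33 px.
The upper-left point is one-third across and one-third down within the crop:
x = 886 + 1 × 230.67 ≈ 1117; y = 477 + 1 × 1525.33 ≈ 2002.

x = 1117 px, y = 2002 px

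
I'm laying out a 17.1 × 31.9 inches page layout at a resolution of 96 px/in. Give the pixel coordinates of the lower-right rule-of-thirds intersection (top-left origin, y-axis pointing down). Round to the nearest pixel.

In pixels the canvas is 17.1 × 96 = 1641.6 wide and 31.9 × 96 = 3062.4 tall.
The lower-right point is two-thirds across and two-thirds down:
x = 2 × 1641.6/3 ≈ 1094; y = 2 × 3062.4/3 ≈ 2042.

(1094, 2042)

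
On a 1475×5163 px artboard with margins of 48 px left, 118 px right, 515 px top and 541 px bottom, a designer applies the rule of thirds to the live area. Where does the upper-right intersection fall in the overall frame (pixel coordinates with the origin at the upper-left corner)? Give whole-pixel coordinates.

Content width = 1475 − 48 − 118 = 1309 px; content height = 5163 − 515 − 541 = 4107 px.
Upper-right is two-thirds across and one-third down within the live area.
x = 48 + 2 × 1309/3 = 48 + 872.67 ≈ 921
y = 515 + 1 × 4107/3 = 515 + 1369.00 ≈ 1884

(921, 1884)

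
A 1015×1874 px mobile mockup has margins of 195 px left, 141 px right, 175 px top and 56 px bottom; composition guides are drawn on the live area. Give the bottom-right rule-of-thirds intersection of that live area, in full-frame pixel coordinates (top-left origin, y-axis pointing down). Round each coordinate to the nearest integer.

(648, 1270)

Content width = 1015 − 195 − 141 = 679 px; content height = 1874 − 175 − 56 = 1643 px.
Bottom-right is two-thirds across and two-thirds down within the live area.
x = 195 + 2 × 679/3 = 195 + 452.67 ≈ 648
y = 175 + 2 × 1643/3 = 175 + 1095.33 ≈ 1270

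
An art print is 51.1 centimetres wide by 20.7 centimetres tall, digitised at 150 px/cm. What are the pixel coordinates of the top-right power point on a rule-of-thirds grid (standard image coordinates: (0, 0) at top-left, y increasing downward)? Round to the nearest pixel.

x = 5110 px, y = 1035 px

In pixels the canvas is 51.1 × 150 = 7665 wide and 20.7 × 150 = 3105 tall.
The top-right point is two-thirds across and one-third down:
x = 2 × 7665/3 ≈ 5110; y = 1 × 3105/3 ≈ 1035.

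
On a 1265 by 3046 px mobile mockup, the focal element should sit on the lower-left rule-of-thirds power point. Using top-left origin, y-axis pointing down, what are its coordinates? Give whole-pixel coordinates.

The lower-left point sits one-third of the way across and two-thirds of the way down.
x = 1 × 1265/3 ≈ 422; y = 2 × 3046/3 ≈ 2031.

(422, 2031)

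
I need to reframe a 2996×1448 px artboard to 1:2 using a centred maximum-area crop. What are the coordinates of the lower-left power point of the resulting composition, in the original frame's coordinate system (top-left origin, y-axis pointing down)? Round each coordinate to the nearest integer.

2996/1448 > 1/2, so the 1:2 crop keeps the full height 1448 and trims width to 1448 × 1/2 = 724.00 px.
Left offset = (2996 − 724.00)/2 = 1136.00 px; top offset = 0.
Lower-left is one-third across and two-thirds down within the crop:
x = 1136.00 + 1 × 724.00/3 ≈ 1377; y = 0.00 + 2 × 1448.00/3 ≈ 965.

(1377, 965)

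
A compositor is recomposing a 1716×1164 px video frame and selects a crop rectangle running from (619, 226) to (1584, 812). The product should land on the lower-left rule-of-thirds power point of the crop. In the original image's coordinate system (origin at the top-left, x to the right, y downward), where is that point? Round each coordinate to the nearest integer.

(941, 617)

Crop width = 1584 − 619 = 965 px; one third is 321.67 px.
Crop height = 812 − 226 = 586 px; one third is 195.33 px.
The lower-left point is one-third across and two-thirds down within the crop:
x = 619 + 1 × 321.67 ≈ 941; y = 226 + 2 × 195.33 ≈ 617.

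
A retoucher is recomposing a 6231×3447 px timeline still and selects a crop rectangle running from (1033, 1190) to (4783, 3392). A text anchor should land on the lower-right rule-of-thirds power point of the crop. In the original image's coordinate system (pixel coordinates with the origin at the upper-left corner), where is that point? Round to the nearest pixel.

x = 3533 px, y = 2658 px

Crop width = 4783 − 1033 = 3750 px; one third is 1250.00 px.
Crop height = 3392 − 1190 = 2202 px; one third is 734.00 px.
The lower-right point is two-thirds across and two-thirds down within the crop:
x = 1033 + 2 × 1250.00 ≈ 3533; y = 1190 + 2 × 734.00 ≈ 2658.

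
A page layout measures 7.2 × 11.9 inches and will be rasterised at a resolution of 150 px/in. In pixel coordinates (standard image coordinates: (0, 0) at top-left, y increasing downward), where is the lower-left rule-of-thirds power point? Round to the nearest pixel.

(360, 1190)

In pixels the canvas is 7.2 × 150 = 1080 wide and 11.9 × 150 = 1785 tall.
The lower-left point is one-third across and two-thirds down:
x = 1 × 1080/3 ≈ 360; y = 2 × 1785/3 ≈ 1190.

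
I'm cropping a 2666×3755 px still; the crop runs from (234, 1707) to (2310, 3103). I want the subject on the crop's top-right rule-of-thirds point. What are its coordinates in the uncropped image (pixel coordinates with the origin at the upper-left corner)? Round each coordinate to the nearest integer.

(1618, 2172)

Crop width = 2310 − 234 = 2076 px; one third is 692.00 px.
Crop height = 3103 − 1707 = 1396 px; one third is 465.33 px.
The top-right point is two-thirds across and one-third down within the crop:
x = 234 + 2 × 692.00 ≈ 1618; y = 1707 + 1 × 465.33 ≈ 2172.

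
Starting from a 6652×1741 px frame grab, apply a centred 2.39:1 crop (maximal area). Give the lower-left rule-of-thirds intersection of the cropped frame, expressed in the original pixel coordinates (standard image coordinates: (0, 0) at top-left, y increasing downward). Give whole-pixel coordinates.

x = 2633 px, y = 1161 px

6652/1741 > 2.39/1, so the 2.39:1 crop keeps the full height 1741 and trims width to 1741 × 2.39/1 = 4160.99 px.
Left offset = (6652 − 4160.99)/2 = 1245.51 px; top offset = 0.
Lower-left is one-third across and two-thirds down within the crop:
x = 1245.51 + 1 × 4160.99/3 ≈ 2633; y = 0.00 + 2 × 1741.00/3 ≈ 1161.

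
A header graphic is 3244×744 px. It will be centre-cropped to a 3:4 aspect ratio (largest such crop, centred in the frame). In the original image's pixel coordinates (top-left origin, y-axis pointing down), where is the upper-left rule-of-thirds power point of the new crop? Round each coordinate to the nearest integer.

3244/744 > 3/4, so the 3:4 crop keeps the full height 744 and trims width to 744 × 3/4 = 558.00 px.
Left offset = (3244 − 558.00)/2 = 1343.00 px; top offset = 0.
Upper-left is one-third across and one-third down within the crop:
x = 1343.00 + 1 × 558.00/3 ≈ 1529; y = 0.00 + 1 × 744.00/3 ≈ 248.

(1529, 248)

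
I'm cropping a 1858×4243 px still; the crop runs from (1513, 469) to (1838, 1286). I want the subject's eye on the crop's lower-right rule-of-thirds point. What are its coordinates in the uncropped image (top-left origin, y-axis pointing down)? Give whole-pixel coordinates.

Crop width = 1838 − 1513 = 325 px; one third is 108.33 px.
Crop height = 1286 − 469 = 817 px; one third is 272.33 px.
The lower-right point is two-thirds across and two-thirds down within the crop:
x = 1513 + 2 × 108.33 ≈ 1730; y = 469 + 2 × 272.33 ≈ 1014.

(1730, 1014)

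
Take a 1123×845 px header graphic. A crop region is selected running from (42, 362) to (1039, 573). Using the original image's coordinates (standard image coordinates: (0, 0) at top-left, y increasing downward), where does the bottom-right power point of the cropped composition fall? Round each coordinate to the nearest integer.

Crop width = 1039 − 42 = 997 px; one third is 332.33 px.
Crop height = 573 − 362 = 211 px; one third is 70.33 px.
The bottom-right point is two-thirds across and two-thirds down within the crop:
x = 42 + 2 × 332.33 ≈ 707; y = 362 + 2 × 70.33 ≈ 503.

x = 707 px, y = 503 px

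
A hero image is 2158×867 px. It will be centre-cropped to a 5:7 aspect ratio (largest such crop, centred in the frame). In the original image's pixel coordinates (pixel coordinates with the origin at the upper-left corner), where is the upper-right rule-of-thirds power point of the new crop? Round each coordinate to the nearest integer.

(1182, 289)

2158/867 > 5/7, so the 5:7 crop keeps the full height 867 and trims width to 867 × 5/7 = 619.29 px.
Left offset = (2158 − 619.29)/2 = 769.36 px; top offset = 0.
Upper-right is two-thirds across and one-third down within the crop:
x = 769.36 + 2 × 619.29/3 ≈ 1182; y = 0.00 + 1 × 867.00/3 ≈ 289.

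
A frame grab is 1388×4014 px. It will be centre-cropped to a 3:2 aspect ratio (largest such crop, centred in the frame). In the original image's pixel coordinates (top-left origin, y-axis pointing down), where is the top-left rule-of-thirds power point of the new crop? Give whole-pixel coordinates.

x = 463 px, y = 1853 px

1388/4014 < 3/2, so the 3:2 crop keeps the full width 1388 and trims height to 1388 × 2/3 = 925.33 px.
Top offset = (4014 − 925.33)/2 = 1544.33 px; left offset = 0.
Top-left is one-third across and one-third down within the crop:
x = 0.00 + 1 × 1388.00/3 ≈ 463; y = 1544.33 + 1 × 925.33/3 ≈ 1853.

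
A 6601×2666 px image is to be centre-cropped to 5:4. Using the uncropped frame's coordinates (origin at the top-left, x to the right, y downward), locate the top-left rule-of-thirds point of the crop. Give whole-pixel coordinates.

(2745, 889)

6601/2666 > 5/4, so the 5:4 crop keeps the full height 2666 and trims width to 2666 × 5/4 = 3332.50 px.
Left offset = (6601 − 3332.50)/2 = 1634.25 px; top offset = 0.
Top-left is one-third across and one-third down within the crop:
x = 1634.25 + 1 × 3332.50/3 ≈ 2745; y = 0.00 + 1 × 2666.00/3 ≈ 889.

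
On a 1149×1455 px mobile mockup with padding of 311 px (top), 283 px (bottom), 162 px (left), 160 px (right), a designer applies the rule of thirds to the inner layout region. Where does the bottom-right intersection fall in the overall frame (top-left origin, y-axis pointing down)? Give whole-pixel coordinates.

Content width = 1149 − 162 − 160 = 827 px; content height = 1455 − 311 − 283 = 861 px.
Bottom-right is two-thirds across and two-thirds down within the inner layout region.
x = 162 + 2 × 827/3 = 162 + 551.33 ≈ 713
y = 311 + 2 × 861/3 = 311 + 574.00 ≈ 885

x = 713 px, y = 885 px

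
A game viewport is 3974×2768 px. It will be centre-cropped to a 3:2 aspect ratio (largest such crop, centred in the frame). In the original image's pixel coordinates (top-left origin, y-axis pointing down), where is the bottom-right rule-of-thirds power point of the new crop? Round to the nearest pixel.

3974/2768 < 3/2, so the 3:2 crop keeps the full width 3974 and trims height to 3974 × 2/3 = 2649.33 px.
Top offset = (2768 − 2649.33)/2 = 59.33 px; left offset = 0.
Bottom-right is two-thirds across and two-thirds down within the crop:
x = 0.00 + 2 × 3974.00/3 ≈ 2649; y = 59.33 + 2 × 2649.33/3 ≈ 1826.

(2649, 1826)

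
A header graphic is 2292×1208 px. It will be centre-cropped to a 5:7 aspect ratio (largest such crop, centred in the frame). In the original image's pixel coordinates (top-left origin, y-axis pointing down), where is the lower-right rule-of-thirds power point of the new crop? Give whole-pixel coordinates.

2292/1208 > 5/7, so the 5:7 crop keeps the full height 1208 and trims width to 1208 × 5/7 = 862.86 px.
Left offset = (2292 − 862.86)/2 = 714.57 px; top offset = 0.
Lower-right is two-thirds across and two-thirds down within the crop:
x = 714.57 + 2 × 862.86/3 ≈ 1290; y = 0.00 + 2 × 1208.00/3 ≈ 805.

x = 1290 px, y = 805 px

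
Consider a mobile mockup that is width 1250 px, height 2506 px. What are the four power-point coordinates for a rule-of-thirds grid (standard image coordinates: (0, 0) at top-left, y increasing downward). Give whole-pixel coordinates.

(417, 835), (833, 835), (417, 1671), (833, 1671)

One third of 1250 is 416.67; one third of 2506 is 835.33.
Vertical third lines at x = 417 and x = 833; horizontal third lines at y = 835 and y = 1671.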